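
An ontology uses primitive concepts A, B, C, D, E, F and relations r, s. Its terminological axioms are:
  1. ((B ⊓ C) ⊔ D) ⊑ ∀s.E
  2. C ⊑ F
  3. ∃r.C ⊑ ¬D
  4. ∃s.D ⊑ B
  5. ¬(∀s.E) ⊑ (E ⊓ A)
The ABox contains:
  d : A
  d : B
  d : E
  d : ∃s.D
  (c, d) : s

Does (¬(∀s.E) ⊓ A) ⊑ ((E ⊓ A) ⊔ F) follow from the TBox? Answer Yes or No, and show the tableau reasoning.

1. (¬(∀s.E) ⊓ A) ⊑ ((E ⊓ A) ⊔ F)  ⇔  ((∃s.¬E ⊓ A) ⊓ ((¬E ⊔ ¬A) ⊓ ¬F)) unsat w.r.t. T
   all branches close; clash {F, ¬F} at x₀
2. Hence (¬(∀s.E) ⊓ A) ⊑ ((E ⊓ A) ⊔ F): entailed.

Yes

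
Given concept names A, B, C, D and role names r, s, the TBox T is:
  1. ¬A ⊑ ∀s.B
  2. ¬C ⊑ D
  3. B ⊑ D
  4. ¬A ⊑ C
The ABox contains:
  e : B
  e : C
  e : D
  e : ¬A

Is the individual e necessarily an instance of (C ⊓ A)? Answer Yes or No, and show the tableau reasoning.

1. e : (C ⊓ A)?  L(e) = {B, C, D, ¬A} ∪ {(¬C ⊔ ¬A)}
   apply at e: ¬A⊑∀s.B
   open: L(e) ⊇ {B, C, D, ¬A, ∀s.B} — e ∉ (C ⊓ A) possible
2. Hence e : (C ⊓ A): not entailed.

No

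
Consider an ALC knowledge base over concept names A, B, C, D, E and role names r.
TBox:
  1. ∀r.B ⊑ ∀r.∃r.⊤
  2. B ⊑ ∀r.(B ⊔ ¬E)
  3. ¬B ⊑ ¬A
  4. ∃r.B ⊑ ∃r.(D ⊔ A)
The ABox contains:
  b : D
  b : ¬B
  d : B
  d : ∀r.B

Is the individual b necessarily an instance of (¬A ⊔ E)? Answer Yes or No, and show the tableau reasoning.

Yes

1. b : (¬A ⊔ E)?  L(b) = {D, ¬B} ∪ {(A ⊓ ¬E)}
   clash {A, ¬A} at b — b ∈ (¬A ⊔ E)
2. Hence b : (¬A ⊔ E): entailed.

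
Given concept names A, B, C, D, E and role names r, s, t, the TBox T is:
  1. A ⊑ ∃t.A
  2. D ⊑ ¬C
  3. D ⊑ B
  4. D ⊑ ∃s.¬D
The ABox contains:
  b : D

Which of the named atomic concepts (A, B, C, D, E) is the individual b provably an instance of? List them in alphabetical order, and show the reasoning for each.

1. b : A?  L(b) = {D} ∪ {¬A}
   apply at b: D⊑¬C; D⊑B; D⊑∃s.¬D
   open: L(b) ⊇ {B, D, ¬A, ¬C, ∃s.¬D} (+ ∃-successors) — b ∉ A possible
2. b : B?  L(b) = {D} ∪ {¬B}
   clash {B, ¬B} at b — b ∈ B
3. b : C?  L(b) = {D} ∪ {¬C}
   apply at b: D⊑B; D⊑∃s.¬D
   open: L(b) ⊇ {B, D, ¬A, ¬C, ∃s.¬D} (+ ∃-successors) — b ∉ C possible
4. b : D?  L(b) = {D} ∪ {¬D}
   clash {D, ¬D} at b — b ∈ D
5. b : E?  L(b) = {D} ∪ {¬E}
   apply at b: D⊑¬C; D⊑B; D⊑∃s.¬D
   open: L(b) ⊇ {B, D, ¬A, ¬C, ¬E, …} (+ ∃-successors) — b ∉ E possible
6. Entailed for b: {B, D}

{B, D}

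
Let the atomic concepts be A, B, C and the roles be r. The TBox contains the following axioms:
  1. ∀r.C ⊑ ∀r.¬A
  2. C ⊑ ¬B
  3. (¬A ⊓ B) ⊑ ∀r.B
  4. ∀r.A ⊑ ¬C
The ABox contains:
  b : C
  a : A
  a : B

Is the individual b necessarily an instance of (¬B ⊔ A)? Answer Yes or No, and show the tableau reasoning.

1. b : (¬B ⊔ A)?  L(b) = {C} ∪ {(B ⊓ ¬A)}
   clash {B, ¬B} at b — b ∈ (¬B ⊔ A)
2. Hence b : (¬B ⊔ A): entailed.

Yes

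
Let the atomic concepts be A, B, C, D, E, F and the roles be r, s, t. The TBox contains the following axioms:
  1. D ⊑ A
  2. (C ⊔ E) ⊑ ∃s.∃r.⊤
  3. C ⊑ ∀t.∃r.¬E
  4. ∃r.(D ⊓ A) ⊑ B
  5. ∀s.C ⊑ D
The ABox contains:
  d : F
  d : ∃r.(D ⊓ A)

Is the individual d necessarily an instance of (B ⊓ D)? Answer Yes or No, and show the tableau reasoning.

1. d : (B ⊓ D)?  L(d) = {F, ∃r.(D ⊓ A)} ∪ {(¬B ⊔ ¬D)}
   apply at d: ∃r.(D ⊓ A)⊑B
   open: L(d) ⊇ {B, F, ¬C, ¬D, ¬E, …} (+ ∃-successors) — d ∉ (B ⊓ D) possible
2. Hence d : (B ⊓ D): not entailed.

No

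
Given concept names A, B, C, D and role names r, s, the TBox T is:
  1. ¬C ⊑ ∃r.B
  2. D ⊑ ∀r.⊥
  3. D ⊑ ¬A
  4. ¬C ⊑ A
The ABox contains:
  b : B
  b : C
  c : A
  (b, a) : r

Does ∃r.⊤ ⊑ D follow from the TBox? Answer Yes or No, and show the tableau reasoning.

No

1. ∃r.⊤ ⊑ D  ⇔  (∃r.⊤ ⊓ ¬D) unsat w.r.t. T
   open: L(x₀) ⊇ {C, ¬D, ∃r.⊤} (+ ∃-successors)
2. Hence ∃r.⊤ ⊑ D: not entailed.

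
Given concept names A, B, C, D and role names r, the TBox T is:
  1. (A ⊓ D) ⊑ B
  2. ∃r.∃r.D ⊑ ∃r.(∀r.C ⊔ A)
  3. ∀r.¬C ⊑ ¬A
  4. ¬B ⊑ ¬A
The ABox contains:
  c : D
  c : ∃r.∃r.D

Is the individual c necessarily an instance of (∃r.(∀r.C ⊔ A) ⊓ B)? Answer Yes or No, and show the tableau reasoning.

1. c : (∃r.(∀r.C ⊔ A) ⊓ B)?  L(c) = {D, ∃r.∃r.D} ∪ {(∀r.(∃r.¬C ⊓ ¬A) ⊔ ¬B)}
   apply at c: ∃r.∃r.D⊑∃r.(∀r.C ⊔ A)
   open: L(c) ⊇ {D, ¬A, ¬B, ∃r.(∀r.C ⊔ A), ∃r.∃r.D} (+ ∃-successors) — c ∉ (∃r.(∀r.C ⊔ A) ⊓ B) possible
2. Hence c : (∃r.(∀r.C ⊔ A) ⊓ B): not entailed.

No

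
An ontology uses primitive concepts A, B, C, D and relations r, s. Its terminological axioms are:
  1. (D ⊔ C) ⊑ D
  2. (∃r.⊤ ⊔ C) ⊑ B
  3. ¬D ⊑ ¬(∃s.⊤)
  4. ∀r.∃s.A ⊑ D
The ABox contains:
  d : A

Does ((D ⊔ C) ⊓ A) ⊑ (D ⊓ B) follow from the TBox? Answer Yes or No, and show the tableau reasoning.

1. ((D ⊔ C) ⊓ A) ⊑ (D ⊓ B)  ⇔  (((D ⊔ C) ⊓ A) ⊓ (¬D ⊔ ¬B)) unsat w.r.t. T
   apply at x₀: (D ⊔ C)⊑D
   open: L(x₀) ⊇ {A, D, ¬B, ¬C, ∀r.⊥}
2. Hence ((D ⊔ C) ⊓ A) ⊑ (D ⊓ B): not entailed.

No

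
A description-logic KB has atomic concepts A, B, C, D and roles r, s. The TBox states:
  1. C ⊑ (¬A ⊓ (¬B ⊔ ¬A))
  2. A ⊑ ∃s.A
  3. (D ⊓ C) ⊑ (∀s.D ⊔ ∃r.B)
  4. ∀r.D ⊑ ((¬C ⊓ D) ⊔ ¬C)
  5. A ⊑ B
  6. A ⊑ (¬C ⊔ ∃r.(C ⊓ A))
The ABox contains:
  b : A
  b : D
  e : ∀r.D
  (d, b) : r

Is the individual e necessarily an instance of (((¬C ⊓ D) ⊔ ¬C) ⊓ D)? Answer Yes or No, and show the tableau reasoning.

1. e : (((¬C ⊓ D) ⊔ ¬C) ⊓ D)?  L(e) = {∀r.D} ∪ {(((C ⊔ ¬D) ⊓ C) ⊔ ¬D)}
   apply at e: ∀r.D⊑((¬C ⊓ D) ⊔ ¬C)
   open: L(e) ⊇ {¬A, ¬C, ¬D, ∀r.D} — e ∉ (((¬C ⊓ D) ⊔ ¬C) ⊓ D) possible
2. Hence e : (((¬C ⊓ D) ⊔ ¬C) ⊓ D): not entailed.

No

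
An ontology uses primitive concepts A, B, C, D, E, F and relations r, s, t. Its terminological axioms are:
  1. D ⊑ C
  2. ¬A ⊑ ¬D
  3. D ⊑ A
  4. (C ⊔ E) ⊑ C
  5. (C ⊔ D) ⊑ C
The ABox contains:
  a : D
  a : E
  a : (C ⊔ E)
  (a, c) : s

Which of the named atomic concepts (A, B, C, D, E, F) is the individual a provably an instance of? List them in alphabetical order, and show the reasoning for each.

{A, C, D, E}

1. a : A?  L(a) = {D, E, (C ⊔ E)} ∪ {¬A}
   clash {D, ¬D} at a — a ∈ A
2. a : B?  L(a) = {D, E, (C ⊔ E)} ∪ {¬B}
   apply at a: D⊑C; D⊑A; (C ⊔ E)⊑C
   open: L(a) ⊇ {A, C, D, E, ¬B} — a ∉ B possible
3. a : C?  L(a) = {D, E, (C ⊔ E)} ∪ {¬C}
   clash {D, ¬D} at a — a ∈ C
4. a : D?  L(a) = {D, E, (C ⊔ E)} ∪ {¬D}
   clash {D, ¬D} at a — a ∈ D
5. a : E?  L(a) = {D, E, (C ⊔ E)} ∪ {¬E}
   clash {E, ¬E} at a — a ∈ E
6. a : F?  L(a) = {D, E, (C ⊔ E)} ∪ {¬F}
   apply at a: D⊑C; D⊑A; (C ⊔ E)⊑C
   open: L(a) ⊇ {A, C, D, E, ¬F} — a ∉ F possible
7. Entailed for a: {A, C, D, E}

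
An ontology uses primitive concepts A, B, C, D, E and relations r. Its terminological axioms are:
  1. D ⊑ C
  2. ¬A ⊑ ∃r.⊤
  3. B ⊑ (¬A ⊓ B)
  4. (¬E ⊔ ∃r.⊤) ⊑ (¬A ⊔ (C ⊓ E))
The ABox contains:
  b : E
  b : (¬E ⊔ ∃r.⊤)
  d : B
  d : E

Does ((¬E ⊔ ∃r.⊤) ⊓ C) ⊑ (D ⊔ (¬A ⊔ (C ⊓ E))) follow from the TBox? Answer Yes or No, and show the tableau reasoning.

Yes

1. ((¬E ⊔ ∃r.⊤) ⊓ C) ⊑ (D ⊔ (¬A ⊔ (C ⊓ E)))  ⇔  (((¬E ⊔ ∃r.⊤) ⊓ C) ⊓ (¬D ⊓ (A ⊓ (¬C ⊔ ¬E)))) unsat w.r.t. T
   all branches close; clash {E, ¬E} at x₀
2. Hence ((¬E ⊔ ∃r.⊤) ⊓ C) ⊑ (D ⊔ (¬A ⊔ (C ⊓ E))): entailed.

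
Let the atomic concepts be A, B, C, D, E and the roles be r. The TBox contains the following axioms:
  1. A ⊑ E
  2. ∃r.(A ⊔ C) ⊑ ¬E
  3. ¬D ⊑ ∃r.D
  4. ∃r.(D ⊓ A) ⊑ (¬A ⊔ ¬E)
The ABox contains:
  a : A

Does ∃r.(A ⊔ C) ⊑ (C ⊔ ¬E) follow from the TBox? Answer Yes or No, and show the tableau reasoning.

1. ∃r.(A ⊔ C) ⊑ (C ⊔ ¬E)  ⇔  (∃r.(A ⊔ C) ⊓ (¬C ⊓ E)) unsat w.r.t. T
   all branches close; clash {E, ¬E} at x₀
2. Hence ∃r.(A ⊔ C) ⊑ (C ⊔ ¬E): entailed.

Yes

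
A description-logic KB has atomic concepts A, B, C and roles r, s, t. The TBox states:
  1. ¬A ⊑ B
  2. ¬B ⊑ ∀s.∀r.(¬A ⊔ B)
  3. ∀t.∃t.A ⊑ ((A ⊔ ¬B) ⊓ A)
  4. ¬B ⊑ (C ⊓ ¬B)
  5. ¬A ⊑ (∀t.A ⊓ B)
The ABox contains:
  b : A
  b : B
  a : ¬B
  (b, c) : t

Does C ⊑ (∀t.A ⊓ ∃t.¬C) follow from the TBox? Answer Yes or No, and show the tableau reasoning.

No

1. C ⊑ (∀t.A ⊓ ∃t.¬C)  ⇔  (C ⊓ (∃t.¬A ⊔ ∀t.C)) unsat w.r.t. T
   open: L(x₀) ⊇ {A, B, C, ∃t.¬A, ∃t.∀t.¬A} (+ ∃-successors)
2. Hence C ⊑ (∀t.A ⊓ ∃t.¬C): not entailed.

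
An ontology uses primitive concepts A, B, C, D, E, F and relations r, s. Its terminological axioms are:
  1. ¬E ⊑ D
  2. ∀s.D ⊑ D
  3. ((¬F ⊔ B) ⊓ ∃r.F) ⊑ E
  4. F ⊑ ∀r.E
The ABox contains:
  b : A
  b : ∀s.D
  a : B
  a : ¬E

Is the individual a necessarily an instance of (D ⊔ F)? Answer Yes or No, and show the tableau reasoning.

1. a : (D ⊔ F)?  L(a) = {B, ¬E} ∪ {(¬D ⊓ ¬F)}
   clash {D, ¬D} at a — a ∈ (D ⊔ F)
2. Hence a : (D ⊔ F): entailed.

Yes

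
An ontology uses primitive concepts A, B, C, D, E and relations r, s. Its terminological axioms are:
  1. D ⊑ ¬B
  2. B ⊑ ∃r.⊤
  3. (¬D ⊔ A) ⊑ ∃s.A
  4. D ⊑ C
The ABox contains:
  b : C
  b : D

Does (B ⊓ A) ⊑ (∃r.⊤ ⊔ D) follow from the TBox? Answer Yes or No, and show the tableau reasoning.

Yes

1. (B ⊓ A) ⊑ (∃r.⊤ ⊔ D)  ⇔  ((B ⊓ A) ⊓ (∀r.⊥ ⊓ ¬D)) unsat w.r.t. T
   all branches close; clash ⊥ at an ∃-successor
2. Hence (B ⊓ A) ⊑ (∃r.⊤ ⊔ D): entailed.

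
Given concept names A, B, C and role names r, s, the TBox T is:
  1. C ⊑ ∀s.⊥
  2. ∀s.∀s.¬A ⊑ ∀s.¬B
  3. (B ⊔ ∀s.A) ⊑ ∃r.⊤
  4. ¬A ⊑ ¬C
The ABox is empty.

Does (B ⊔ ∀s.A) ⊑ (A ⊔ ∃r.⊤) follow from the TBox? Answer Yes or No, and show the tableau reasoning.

1. (B ⊔ ∀s.A) ⊑ (A ⊔ ∃r.⊤)  ⇔  ((B ⊔ ∀s.A) ⊓ (¬A ⊓ ∀r.⊥)) unsat w.r.t. T
   all branches close; clash ⊥ at an ∃-successor
2. Hence (B ⊔ ∀s.A) ⊑ (A ⊔ ∃r.⊤): entailed.

Yes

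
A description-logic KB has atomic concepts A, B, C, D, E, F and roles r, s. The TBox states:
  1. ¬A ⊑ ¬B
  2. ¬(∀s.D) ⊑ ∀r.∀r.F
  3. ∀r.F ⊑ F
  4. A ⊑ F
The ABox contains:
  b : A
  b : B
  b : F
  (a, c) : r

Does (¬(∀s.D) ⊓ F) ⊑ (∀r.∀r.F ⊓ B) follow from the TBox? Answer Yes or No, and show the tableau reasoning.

1. (¬(∀s.D) ⊓ F) ⊑ (∀r.∀r.F ⊓ B)  ⇔  ((∃s.¬D ⊓ F) ⊓ (∃r.∃r.¬F ⊔ ¬B)) unsat w.r.t. T
   apply at x₀: ¬(∀s.D)⊑∀r.∀r.F
   open: L(x₀) ⊇ {A, F, ¬B, ∀r.∀r.F, ∃s.¬D} (+ ∃-successors)
2. Hence (¬(∀s.D) ⊓ F) ⊑ (∀r.∀r.F ⊓ B): not entailed.

No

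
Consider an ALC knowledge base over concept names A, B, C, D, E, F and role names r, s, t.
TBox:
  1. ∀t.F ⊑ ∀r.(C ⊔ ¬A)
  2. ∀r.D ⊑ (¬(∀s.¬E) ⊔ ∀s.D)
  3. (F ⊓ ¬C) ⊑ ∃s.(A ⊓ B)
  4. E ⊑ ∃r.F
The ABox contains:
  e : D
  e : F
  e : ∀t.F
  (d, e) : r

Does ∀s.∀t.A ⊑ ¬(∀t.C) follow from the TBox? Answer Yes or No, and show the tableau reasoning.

1. ∀s.∀t.A ⊑ ¬(∀t.C)  ⇔  (∀s.∀t.A ⊓ ∀t.C) unsat w.r.t. T
   open: L(x₀) ⊇ {¬E, ¬F, ∀s.∀t.A, ∀t.C, ∃r.¬D, …} (+ ∃-successors)
2. Hence ∀s.∀t.A ⊑ ¬(∀t.C): not entailed.

No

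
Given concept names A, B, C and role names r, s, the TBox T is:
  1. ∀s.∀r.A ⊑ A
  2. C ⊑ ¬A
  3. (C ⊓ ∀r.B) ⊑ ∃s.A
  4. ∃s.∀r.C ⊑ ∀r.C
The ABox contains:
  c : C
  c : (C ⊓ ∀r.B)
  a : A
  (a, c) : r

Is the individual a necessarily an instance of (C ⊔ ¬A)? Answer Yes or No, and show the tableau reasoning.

No

1. a : (C ⊔ ¬A)?  L(a) = {A} ∪ {(¬C ⊓ A)}
   open: L(a) ⊇ {A, ¬C, ∀s.∃r.¬C} — a ∉ (C ⊔ ¬A) possible
2. Hence a : (C ⊔ ¬A): not entailed.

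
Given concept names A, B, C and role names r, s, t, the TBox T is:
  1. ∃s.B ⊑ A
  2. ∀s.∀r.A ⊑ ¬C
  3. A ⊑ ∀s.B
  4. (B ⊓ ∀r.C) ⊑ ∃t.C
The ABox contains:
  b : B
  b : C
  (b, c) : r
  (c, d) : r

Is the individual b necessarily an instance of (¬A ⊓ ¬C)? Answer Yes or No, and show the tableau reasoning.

No

1. b : (¬A ⊓ ¬C)?  L(b) = {B, C} ∪ {(A ⊔ C)}
   open: L(b) ⊇ {B, C, ¬A, ∀s.¬B, ∃r.¬C, …} (+ ∃-successors) — b ∉ (¬A ⊓ ¬C) possible
2. Hence b : (¬A ⊓ ¬C): not entailed.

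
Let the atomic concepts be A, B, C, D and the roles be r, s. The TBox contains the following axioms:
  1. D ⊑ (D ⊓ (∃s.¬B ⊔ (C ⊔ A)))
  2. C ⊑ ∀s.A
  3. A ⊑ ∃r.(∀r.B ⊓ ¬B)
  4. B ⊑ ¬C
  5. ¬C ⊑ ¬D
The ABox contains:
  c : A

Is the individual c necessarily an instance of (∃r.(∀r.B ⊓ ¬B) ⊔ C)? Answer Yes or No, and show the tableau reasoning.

Yes

1. c : (∃r.(∀r.B ⊓ ¬B) ⊔ C)?  L(c) = {A} ∪ {(∀r.(∃r.¬B ⊔ B) ⊓ ¬C)}
   clash {B, ¬B} at an ∃-successor — c ∈ (∃r.(∀r.B ⊓ ¬B) ⊔ C)
2. Hence c : (∃r.(∀r.B ⊓ ¬B) ⊔ C): entailed.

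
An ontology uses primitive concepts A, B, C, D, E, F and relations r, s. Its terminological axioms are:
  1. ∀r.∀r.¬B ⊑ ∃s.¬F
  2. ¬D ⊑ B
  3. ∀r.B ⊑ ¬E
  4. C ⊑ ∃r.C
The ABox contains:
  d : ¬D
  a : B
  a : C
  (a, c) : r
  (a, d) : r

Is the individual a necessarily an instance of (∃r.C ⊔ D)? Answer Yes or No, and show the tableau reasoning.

1. a : (∃r.C ⊔ D)?  L(a) = {B, C} ∪ {(∀r.¬C ⊓ ¬D)}
   clash {C, ¬C} at an ∃-successor — a ∈ (∃r.C ⊔ D)
2. Hence a : (∃r.C ⊔ D): entailed.

Yes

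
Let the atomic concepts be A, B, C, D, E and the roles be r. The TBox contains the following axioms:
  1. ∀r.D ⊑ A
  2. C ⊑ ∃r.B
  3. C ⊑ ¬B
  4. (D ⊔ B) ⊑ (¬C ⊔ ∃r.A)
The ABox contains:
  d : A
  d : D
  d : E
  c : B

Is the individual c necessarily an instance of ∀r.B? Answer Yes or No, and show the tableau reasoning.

1. c : ∀r.B?  L(c) = {B} ∪ {∃r.¬B}
   open: L(c) ⊇ {B, ¬C, ∃r.¬B, ∃r.¬D} (+ ∃-successors) — c ∉ ∀r.B possible
2. Hence c : ∀r.B: not entailed.

No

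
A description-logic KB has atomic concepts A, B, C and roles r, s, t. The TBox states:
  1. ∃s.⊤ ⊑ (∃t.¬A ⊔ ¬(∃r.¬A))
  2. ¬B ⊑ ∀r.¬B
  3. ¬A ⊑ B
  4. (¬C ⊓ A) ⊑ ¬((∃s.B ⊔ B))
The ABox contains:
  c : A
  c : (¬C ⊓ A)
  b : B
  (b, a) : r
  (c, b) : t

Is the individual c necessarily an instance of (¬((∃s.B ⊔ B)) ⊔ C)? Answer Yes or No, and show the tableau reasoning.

Yes

1. c : (¬((∃s.B ⊔ B)) ⊔ C)?  L(c) = {A, (¬C ⊓ A)} ∪ {((∃s.B ⊔ B) ⊓ ¬C)}
   clash {B, ¬B} at c — c ∈ (¬((∃s.B ⊔ B)) ⊔ C)
2. Hence c : (¬((∃s.B ⊔ B)) ⊔ C): entailed.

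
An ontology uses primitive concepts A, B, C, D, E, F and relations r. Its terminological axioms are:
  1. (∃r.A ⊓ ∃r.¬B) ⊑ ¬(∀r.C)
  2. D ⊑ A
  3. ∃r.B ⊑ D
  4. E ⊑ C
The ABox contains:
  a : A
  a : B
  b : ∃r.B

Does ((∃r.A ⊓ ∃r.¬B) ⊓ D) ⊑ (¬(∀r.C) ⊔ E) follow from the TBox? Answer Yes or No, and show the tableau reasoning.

1. ((∃r.A ⊓ ∃r.¬B) ⊓ D) ⊑ (¬(∀r.C) ⊔ E)  ⇔  (((∃r.A ⊓ ∃r.¬B) ⊓ D) ⊓ (∀r.C ⊓ ¬E)) unsat w.r.t. T
   all branches close; clash {C, ¬C} at an ∃-successor
2. Hence ((∃r.A ⊓ ∃r.¬B) ⊓ D) ⊑ (¬(∀r.C) ⊔ E): entailed.

Yes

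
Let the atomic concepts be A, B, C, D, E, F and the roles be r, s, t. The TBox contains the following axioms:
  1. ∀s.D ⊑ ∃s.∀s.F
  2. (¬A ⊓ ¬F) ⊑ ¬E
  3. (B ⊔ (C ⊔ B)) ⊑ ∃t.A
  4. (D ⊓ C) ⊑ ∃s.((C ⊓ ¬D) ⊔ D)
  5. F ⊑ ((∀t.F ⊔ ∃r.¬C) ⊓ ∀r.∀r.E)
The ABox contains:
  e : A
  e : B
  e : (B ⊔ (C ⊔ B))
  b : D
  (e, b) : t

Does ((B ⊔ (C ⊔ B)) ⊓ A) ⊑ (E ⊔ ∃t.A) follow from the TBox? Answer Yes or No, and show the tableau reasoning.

1. ((B ⊔ (C ⊔ B)) ⊓ A) ⊑ (E ⊔ ∃t.A)  ⇔  (((B ⊔ (C ⊔ B)) ⊓ A) ⊓ (¬E ⊓ ∀t.¬A)) unsat w.r.t. T
   all branches close; clash {A, ¬A} at an ∃-successor
2. Hence ((B ⊔ (C ⊔ B)) ⊓ A) ⊑ (E ⊔ ∃t.A): entailed.

Yes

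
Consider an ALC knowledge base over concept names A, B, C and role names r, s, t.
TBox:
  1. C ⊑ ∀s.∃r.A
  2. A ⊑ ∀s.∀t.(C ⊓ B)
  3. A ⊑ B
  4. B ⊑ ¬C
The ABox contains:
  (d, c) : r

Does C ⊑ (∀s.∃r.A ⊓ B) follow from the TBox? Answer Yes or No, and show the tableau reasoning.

1. C ⊑ (∀s.∃r.A ⊓ B)  ⇔  (C ⊓ (∃s.∀r.¬A ⊔ ¬B)) unsat w.r.t. T
   apply at x₀: C⊑∀s.∃r.A
   open: L(x₀) ⊇ {C, ¬A, ¬B, ∀s.∃r.A}
2. Hence C ⊑ (∀s.∃r.A ⊓ B): not entailed.

No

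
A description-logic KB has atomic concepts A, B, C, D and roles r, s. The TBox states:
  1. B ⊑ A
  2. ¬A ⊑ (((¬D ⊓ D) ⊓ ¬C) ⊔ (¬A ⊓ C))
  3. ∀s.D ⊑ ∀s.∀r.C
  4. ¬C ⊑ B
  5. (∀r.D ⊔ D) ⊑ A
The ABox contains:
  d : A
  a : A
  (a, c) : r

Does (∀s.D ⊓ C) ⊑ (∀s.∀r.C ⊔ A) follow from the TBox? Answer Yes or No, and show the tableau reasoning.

1. (∀s.D ⊓ C) ⊑ (∀s.∀r.C ⊔ A)  ⇔  ((∀s.D ⊓ C) ⊓ (∃s.∃r.¬C ⊓ ¬A)) unsat w.r.t. T
   all branches close; clash {A, ¬A} at x₀
2. Hence (∀s.D ⊓ C) ⊑ (∀s.∀r.C ⊔ A): entailed.

Yes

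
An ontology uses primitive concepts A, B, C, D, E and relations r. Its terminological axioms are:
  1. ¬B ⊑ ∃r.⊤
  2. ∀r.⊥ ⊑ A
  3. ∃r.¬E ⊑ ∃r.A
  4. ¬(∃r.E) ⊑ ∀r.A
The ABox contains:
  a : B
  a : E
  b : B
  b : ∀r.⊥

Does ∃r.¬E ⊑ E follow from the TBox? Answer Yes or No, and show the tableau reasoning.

1. ∃r.¬E ⊑ E  ⇔  (∃r.¬E ⊓ ¬E) unsat w.r.t. T
   apply at x₀: ∃r.¬E⊑∃r.A
   open: L(x₀) ⊇ {B, ¬E, ∃r.A, ∃r.E, ∃r.¬E, …} (+ ∃-successors)
2. Hence ∃r.¬E ⊑ E: not entailed.

No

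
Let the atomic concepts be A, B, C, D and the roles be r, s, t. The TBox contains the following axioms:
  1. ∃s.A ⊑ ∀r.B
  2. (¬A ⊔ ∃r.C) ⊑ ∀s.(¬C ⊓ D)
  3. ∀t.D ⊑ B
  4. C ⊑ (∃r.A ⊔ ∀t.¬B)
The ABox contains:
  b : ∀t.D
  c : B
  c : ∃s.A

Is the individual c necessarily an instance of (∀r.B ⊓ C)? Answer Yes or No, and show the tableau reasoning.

1. c : (∀r.B ⊓ C)?  L(c) = {B, ∃s.A} ∪ {(∃r.¬B ⊔ ¬C)}
   apply at c: ∃s.A⊑∀r.B
   open: L(c) ⊇ {A, B, ¬C, ∀r.B, ∀r.¬C, …} (+ ∃-successors) — c ∉ (∀r.B ⊓ C) possible
2. Hence c : (∀r.B ⊓ C): not entailed.

No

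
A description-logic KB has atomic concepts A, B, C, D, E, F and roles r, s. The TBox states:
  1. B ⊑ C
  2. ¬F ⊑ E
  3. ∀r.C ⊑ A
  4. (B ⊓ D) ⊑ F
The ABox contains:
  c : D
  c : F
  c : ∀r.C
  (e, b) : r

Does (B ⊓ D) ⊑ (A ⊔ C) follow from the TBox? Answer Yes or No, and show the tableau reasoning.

1. (B ⊓ D) ⊑ (A ⊔ C)  ⇔  ((B ⊓ D) ⊓ (¬A ⊓ ¬C)) unsat w.r.t. T
   all branches close; clash {C, ¬C} at x₀
2. Hence (B ⊓ D) ⊑ (A ⊔ C): entailed.

Yes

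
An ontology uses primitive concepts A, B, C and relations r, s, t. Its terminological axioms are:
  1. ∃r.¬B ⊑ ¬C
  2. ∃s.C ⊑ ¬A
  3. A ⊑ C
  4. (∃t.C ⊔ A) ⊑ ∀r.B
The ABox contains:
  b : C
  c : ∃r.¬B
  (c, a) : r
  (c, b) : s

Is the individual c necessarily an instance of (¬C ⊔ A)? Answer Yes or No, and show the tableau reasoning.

Yes

1. c : (¬C ⊔ A)?  L(c) = {∃r.¬B} ∪ {(C ⊓ ¬A)}
   clash {C, ¬C} at c — c ∈ (¬C ⊔ A)
2. Hence c : (¬C ⊔ A): entailed.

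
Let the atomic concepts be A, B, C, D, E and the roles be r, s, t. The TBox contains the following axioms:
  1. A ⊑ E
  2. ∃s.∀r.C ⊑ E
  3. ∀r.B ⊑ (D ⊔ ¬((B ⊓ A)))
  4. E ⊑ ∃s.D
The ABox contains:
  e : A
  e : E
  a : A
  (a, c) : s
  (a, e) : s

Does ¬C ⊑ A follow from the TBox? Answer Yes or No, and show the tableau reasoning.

No

1. ¬C ⊑ A  ⇔  (¬C ⊓ ¬A) unsat w.r.t. T
   open: L(x₀) ⊇ {¬A, ¬C, ¬E, ∀s.∃r.¬C, ∃r.¬B} (+ ∃-successors)
2. Hence ¬C ⊑ A: not entailed.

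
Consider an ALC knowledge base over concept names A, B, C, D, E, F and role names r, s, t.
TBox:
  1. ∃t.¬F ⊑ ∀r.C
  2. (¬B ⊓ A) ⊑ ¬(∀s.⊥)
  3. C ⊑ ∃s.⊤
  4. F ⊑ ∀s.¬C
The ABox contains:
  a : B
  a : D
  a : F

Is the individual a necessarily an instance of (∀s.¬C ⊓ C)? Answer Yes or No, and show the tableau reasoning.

No

1. a : (∀s.¬C ⊓ C)?  L(a) = {B, D, F} ∪ {(∃s.C ⊔ ¬C)}
   apply at a: F⊑∀s.¬C
   open: L(a) ⊇ {B, D, F, ¬C, ∀s.¬C, …} — a ∉ (∀s.¬C ⊓ C) possible
2. Hence a : (∀s.¬C ⊓ C): not entailed.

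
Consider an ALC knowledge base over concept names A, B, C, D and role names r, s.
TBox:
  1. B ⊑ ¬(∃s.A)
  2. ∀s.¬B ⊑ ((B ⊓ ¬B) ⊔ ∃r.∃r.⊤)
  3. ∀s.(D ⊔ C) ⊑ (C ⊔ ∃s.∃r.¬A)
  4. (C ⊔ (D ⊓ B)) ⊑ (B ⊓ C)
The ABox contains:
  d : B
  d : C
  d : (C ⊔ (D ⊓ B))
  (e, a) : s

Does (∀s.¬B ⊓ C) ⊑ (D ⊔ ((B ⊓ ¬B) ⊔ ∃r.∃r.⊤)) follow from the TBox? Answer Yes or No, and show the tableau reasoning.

Yes

1. (∀s.¬B ⊓ C) ⊑ (D ⊔ ((B ⊓ ¬B) ⊔ ∃r.∃r.⊤))  ⇔  ((∀s.¬B ⊓ C) ⊓ (¬D ⊓ ((¬B ⊔ B) ⊓ ∀r.∀r.⊥))) unsat w.r.t. T
   all branches close; clash ⊥ at an ∃-successor
2. Hence (∀s.¬B ⊓ C) ⊑ (D ⊔ ((B ⊓ ¬B) ⊔ ∃r.∃r.⊤)): entailed.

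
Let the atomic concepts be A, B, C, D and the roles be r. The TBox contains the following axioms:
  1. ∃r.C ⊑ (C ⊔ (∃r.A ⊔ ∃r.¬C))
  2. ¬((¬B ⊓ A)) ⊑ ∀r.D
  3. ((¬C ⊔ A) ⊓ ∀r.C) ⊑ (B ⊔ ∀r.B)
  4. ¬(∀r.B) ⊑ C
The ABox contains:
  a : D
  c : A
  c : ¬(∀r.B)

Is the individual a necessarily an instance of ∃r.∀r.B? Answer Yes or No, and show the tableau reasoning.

No

1. a : ∃r.∀r.B?  L(a) = {D} ∪ {∀r.∃r.¬B}
   open: L(a) ⊇ {A, D, ¬B, ∀r.B, ∀r.¬C, …} — a ∉ ∃r.∀r.B possible
2. Hence a : ∃r.∀r.B: not entailed.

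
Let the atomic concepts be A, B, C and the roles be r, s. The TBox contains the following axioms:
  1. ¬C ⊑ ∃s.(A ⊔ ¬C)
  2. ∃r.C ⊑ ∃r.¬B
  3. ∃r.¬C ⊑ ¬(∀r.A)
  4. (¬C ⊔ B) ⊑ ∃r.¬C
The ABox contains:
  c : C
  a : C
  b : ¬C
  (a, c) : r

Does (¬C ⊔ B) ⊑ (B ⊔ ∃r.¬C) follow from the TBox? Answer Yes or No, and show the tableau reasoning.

Yes

1. (¬C ⊔ B) ⊑ (B ⊔ ∃r.¬C)  ⇔  ((¬C ⊔ B) ⊓ (¬B ⊓ ∀r.C)) unsat w.r.t. T
   all branches close; clash {B, ¬B} at x₀
2. Hence (¬C ⊔ B) ⊑ (B ⊔ ∃r.¬C): entailed.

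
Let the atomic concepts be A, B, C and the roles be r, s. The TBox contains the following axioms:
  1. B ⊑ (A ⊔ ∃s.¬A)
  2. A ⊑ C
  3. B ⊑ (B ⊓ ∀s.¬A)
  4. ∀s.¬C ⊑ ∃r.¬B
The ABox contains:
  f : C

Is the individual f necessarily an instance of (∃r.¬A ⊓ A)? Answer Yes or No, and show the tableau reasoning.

No

1. f : (∃r.¬A ⊓ A)?  L(f) = {C} ∪ {(∀r.A ⊔ ¬A)}
   open: L(f) ⊇ {C, ¬B, ∀r.A, ∃s.C} (+ ∃-successors) — f ∉ (∃r.¬A ⊓ A) possible
2. Hence f : (∃r.¬A ⊓ A): not entailed.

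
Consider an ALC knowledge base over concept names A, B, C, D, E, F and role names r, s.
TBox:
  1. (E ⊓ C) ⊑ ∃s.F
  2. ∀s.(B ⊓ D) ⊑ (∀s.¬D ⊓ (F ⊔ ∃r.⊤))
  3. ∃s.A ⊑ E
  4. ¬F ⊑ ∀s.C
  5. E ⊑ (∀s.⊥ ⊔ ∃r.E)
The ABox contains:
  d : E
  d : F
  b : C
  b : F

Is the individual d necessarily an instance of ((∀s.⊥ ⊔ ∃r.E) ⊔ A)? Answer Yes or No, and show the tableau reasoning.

1. d : ((∀s.⊥ ⊔ ∃r.E) ⊔ A)?  L(d) = {E, F} ∪ {((∃s.⊤ ⊓ ∀r.¬E) ⊓ ¬A)}
   clash {E, ¬E} at an ∃-successor — d ∈ ((∀s.⊥ ⊔ ∃r.E) ⊔ A)
2. Hence d : ((∀s.⊥ ⊔ ∃r.E) ⊔ A): entailed.

Yes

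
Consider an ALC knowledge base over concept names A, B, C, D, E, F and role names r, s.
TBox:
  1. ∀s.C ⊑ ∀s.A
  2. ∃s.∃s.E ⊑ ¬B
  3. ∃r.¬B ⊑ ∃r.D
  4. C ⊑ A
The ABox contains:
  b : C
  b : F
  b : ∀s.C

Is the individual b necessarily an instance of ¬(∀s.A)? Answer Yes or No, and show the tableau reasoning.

No

1. b : ¬(∀s.A)?  L(b) = {C, F, ∀s.C} ∪ {∀s.A}
   apply at b: C⊑A
   open: L(b) ⊇ {A, C, F, ∀r.B, ∀s.A, …} — b ∉ ¬(∀s.A) possible
2. Hence b : ¬(∀s.A): not entailed.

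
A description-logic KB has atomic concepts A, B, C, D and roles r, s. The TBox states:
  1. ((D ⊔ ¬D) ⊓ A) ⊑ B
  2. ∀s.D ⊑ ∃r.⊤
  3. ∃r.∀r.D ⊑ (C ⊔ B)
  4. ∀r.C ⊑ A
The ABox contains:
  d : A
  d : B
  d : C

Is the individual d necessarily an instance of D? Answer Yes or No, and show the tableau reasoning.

No

1. d : D?  L(d) = {A, B, C} ∪ {¬D}
   open: L(d) ⊇ {A, B, C, ¬D, ∀r.∃r.¬D, …} (+ ∃-successors) — d ∉ D possible
2. Hence d : D: not entailed.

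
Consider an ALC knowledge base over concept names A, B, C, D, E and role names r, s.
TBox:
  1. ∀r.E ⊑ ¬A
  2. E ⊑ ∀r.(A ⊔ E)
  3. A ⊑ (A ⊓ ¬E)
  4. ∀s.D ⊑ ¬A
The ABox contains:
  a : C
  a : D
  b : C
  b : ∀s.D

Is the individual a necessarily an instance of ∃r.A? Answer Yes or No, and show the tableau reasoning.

No

1. a : ∃r.A?  L(a) = {C, D} ∪ {∀r.¬A}
   open: L(a) ⊇ {C, D, ¬A, ¬E, ∀r.¬A} — a ∉ ∃r.A possible
2. Hence a : ∃r.A: not entailed.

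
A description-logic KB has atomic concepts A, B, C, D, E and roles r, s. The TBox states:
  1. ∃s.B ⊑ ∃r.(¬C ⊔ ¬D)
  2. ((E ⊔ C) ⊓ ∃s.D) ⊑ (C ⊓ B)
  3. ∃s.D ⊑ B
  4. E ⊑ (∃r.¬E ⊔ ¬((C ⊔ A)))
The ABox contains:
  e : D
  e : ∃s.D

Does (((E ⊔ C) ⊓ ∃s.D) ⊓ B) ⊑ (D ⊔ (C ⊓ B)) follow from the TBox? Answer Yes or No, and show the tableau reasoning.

1. (((E ⊔ C) ⊓ ∃s.D) ⊓ B) ⊑ (D ⊔ (C ⊓ B))  ⇔  ((((E ⊔ C) ⊓ ∃s.D) ⊓ B) ⊓ (¬D ⊓ (¬C ⊔ ¬B))) unsat w.r.t. T
   all branches close; clash {B, ¬B} at x₀
2. Hence (((E ⊔ C) ⊓ ∃s.D) ⊓ B) ⊑ (D ⊔ (C ⊓ B)): entailed.

Yes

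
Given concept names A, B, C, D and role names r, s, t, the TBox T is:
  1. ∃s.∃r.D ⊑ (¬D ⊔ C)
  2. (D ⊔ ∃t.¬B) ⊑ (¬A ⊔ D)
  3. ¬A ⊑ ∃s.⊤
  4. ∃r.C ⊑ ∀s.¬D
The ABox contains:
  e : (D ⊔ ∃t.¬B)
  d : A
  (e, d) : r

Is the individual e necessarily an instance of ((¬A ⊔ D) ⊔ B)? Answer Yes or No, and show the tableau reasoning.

Yes

1. e : ((¬A ⊔ D) ⊔ B)?  L(e) = {(D ⊔ ∃t.¬B)} ∪ {((A ⊓ ¬D) ⊓ ¬B)}
   clash {D, ¬D} at e — e ∈ ((¬A ⊔ D) ⊔ B)
2. Hence e : ((¬A ⊔ D) ⊔ B): entailed.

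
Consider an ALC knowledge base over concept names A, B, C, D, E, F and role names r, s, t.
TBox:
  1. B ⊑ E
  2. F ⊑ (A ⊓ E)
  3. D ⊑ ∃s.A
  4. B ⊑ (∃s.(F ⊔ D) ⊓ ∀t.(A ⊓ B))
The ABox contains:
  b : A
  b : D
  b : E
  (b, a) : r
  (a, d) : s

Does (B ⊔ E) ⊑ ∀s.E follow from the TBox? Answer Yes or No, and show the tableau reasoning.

No

1. (B ⊔ E) ⊑ ∀s.E  ⇔  ((B ⊔ E) ⊓ ∃s.¬E) unsat w.r.t. T
   open: L(x₀) ⊇ {B, E, ¬D, ¬F, ∀t.(A ⊓ B), …} (+ ∃-successors)
2. Hence (B ⊔ E) ⊑ ∀s.E: not entailed.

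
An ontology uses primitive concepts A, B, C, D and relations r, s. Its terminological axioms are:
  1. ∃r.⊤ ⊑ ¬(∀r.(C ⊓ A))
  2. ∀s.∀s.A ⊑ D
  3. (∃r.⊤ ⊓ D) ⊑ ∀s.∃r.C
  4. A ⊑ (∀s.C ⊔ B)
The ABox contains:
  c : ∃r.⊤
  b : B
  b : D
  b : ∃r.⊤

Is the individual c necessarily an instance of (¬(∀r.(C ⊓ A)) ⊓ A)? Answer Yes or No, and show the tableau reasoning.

1. c : (¬(∀r.(C ⊓ A)) ⊓ A)?  L(c) = {∃r.⊤} ∪ {(∀r.(C ⊓ A) ⊔ ¬A)}
   apply at c: ∃r.⊤⊑¬(∀r.(C ⊓ A))
   open: L(c) ⊇ {¬A, ¬D, ∃r.(¬C ⊔ ¬A), ∃r.⊤, ∃s.∃s.¬A} (+ ∃-successors) — c ∉ (¬(∀r.(C ⊓ A)) ⊓ A) possible
2. Hence c : (¬(∀r.(C ⊓ A)) ⊓ A): not entailed.

No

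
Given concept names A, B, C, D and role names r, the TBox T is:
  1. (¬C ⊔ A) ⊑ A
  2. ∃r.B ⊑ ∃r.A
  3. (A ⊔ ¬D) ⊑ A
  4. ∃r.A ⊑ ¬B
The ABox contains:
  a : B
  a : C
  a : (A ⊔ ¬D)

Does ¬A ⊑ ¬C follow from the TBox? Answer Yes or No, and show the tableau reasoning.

1. ¬A ⊑ ¬C  ⇔  (¬A ⊓ C) unsat w.r.t. T
   open: L(x₀) ⊇ {C, D, ¬A, ∀r.¬A, ∀r.¬B}
2. Hence ¬A ⊑ ¬C: not entailed.

No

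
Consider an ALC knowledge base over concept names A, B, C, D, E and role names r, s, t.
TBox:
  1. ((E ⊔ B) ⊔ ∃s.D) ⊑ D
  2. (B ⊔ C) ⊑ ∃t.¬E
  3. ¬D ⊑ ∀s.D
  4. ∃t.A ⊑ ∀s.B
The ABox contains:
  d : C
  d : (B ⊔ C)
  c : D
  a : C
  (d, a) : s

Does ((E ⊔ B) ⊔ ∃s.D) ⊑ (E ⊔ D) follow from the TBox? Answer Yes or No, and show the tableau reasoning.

Yes

1. ((E ⊔ B) ⊔ ∃s.D) ⊑ (E ⊔ D)  ⇔  (((E ⊔ B) ⊔ ∃s.D) ⊓ (¬E ⊓ ¬D)) unsat w.r.t. T
   all branches close; clash {D, ¬D} at x₀
2. Hence ((E ⊔ B) ⊔ ∃s.D) ⊑ (E ⊔ D): entailed.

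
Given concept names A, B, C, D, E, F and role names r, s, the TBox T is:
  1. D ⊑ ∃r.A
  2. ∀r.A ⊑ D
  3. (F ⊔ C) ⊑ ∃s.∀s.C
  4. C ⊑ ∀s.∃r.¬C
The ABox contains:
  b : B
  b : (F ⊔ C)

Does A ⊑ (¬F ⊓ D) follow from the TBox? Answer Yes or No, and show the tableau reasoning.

1. A ⊑ (¬F ⊓ D)  ⇔  (A ⊓ (F ⊔ ¬D)) unsat w.r.t. T
   open: L(x₀) ⊇ {A, F, ¬C, ¬D, ∃r.¬A, …} (+ ∃-successors)
2. Hence A ⊑ (¬F ⊓ D): not entailed.

No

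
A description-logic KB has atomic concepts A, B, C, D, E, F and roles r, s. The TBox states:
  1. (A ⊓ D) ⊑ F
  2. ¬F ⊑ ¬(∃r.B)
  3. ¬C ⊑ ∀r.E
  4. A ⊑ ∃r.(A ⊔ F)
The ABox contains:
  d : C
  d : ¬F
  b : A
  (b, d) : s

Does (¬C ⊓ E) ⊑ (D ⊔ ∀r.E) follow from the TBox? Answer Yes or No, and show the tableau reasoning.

Yes

1. (¬C ⊓ E) ⊑ (D ⊔ ∀r.E)  ⇔  ((¬C ⊓ E) ⊓ (¬D ⊓ ∃r.¬E)) unsat w.r.t. T
   all branches close; clash {E, ¬E} at an ∃-successor
2. Hence (¬C ⊓ E) ⊑ (D ⊔ ∀r.E): entailed.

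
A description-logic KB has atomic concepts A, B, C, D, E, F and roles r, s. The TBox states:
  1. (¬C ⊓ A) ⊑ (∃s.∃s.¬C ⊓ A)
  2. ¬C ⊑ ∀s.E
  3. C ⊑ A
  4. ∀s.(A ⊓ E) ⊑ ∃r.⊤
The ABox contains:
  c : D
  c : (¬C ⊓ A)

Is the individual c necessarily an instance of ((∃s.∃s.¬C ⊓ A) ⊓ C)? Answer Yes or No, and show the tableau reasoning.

No

1. c : ((∃s.∃s.¬C ⊓ A) ⊓ C)?  L(c) = {D, (¬C ⊓ A)} ∪ {((∀s.∀s.C ⊔ ¬A) ⊔ ¬C)}
   apply at c: (¬C ⊓ A)⊑(∃s.∃s.¬C ⊓ A); ¬C⊑∀s.E
   open: L(c) ⊇ {A, D, ¬C, ∀s.E, ∃s.(¬A ⊔ ¬E), …} (+ ∃-successors) — c ∉ ((∃s.∃s.¬C ⊓ A) ⊓ C) possible
2. Hence c : ((∃s.∃s.¬C ⊓ A) ⊓ C): not entailed.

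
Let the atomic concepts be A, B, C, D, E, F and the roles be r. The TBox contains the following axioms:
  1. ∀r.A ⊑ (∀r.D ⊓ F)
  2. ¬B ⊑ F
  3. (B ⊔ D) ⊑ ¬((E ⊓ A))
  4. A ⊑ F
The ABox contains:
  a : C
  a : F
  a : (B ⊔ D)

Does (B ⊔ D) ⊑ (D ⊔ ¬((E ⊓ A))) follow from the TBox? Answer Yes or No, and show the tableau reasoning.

Yes

1. (B ⊔ D) ⊑ (D ⊔ ¬((E ⊓ A)))  ⇔  ((B ⊔ D) ⊓ (¬D ⊓ (E ⊓ A))) unsat w.r.t. T
   all branches close; clash {D, ¬D} at x₀
2. Hence (B ⊔ D) ⊑ (D ⊔ ¬((E ⊓ A))): entailed.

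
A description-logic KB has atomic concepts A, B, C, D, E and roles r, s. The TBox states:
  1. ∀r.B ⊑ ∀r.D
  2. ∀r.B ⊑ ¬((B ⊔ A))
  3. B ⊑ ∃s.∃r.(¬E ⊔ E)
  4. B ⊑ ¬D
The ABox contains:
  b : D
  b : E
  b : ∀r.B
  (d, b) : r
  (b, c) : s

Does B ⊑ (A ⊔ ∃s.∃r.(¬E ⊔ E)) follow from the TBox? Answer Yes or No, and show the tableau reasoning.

Yes

1. B ⊑ (A ⊔ ∃s.∃r.(¬E ⊔ E))  ⇔  (B ⊓ (¬A ⊓ ∀s.∀r.(E ⊓ ¬E))) unsat w.r.t. T
   all branches close; clash {B, ¬B} at x₀
2. Hence B ⊑ (A ⊔ ∃s.∃r.(¬E ⊔ E)): entailed.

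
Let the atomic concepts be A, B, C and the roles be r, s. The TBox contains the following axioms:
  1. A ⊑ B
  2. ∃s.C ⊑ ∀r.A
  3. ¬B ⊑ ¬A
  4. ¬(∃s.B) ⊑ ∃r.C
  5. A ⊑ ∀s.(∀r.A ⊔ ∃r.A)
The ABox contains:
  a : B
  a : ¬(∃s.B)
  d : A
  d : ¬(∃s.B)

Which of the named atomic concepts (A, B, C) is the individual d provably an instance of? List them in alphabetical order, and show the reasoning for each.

{A, B}

1. d : A?  L(d) = {A, ¬(∃s.B)} ∪ {¬A}
   clash {A, ¬A} at d — d ∈ A
2. d : B?  L(d) = {A, ¬(∃s.B)} ∪ {¬B}
   clash {A, ¬A} at d — d ∈ B
3. d : C?  L(d) = {A, ¬(∃s.B)} ∪ {¬C}
   apply at d: A⊑B; ¬(∃s.B)⊑∃r.C; A⊑∀s.(∀r.A ⊔ ∃r.A)
   open: L(d) ⊇ {A, B, ¬C, ∀s.(∀r.A ⊔ ∃r.A), ∀s.¬B, …} (+ ∃-successors) — d ∉ C possible
4. Entailed for d: {A, B}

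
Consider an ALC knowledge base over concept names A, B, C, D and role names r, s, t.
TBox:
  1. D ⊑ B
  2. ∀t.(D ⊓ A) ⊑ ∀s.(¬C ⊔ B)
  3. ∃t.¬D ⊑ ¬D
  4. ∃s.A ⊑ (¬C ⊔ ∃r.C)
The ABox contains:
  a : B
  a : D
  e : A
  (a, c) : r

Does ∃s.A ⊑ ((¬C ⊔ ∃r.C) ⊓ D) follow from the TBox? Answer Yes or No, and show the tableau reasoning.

No

1. ∃s.A ⊑ ((¬C ⊔ ∃r.C) ⊓ D)  ⇔  (∃s.A ⊓ ((C ⊓ ∀r.¬C) ⊔ ¬D)) unsat w.r.t. T
   apply at x₀: ∃s.A⊑(¬C ⊔ ∃r.C)
   open: L(x₀) ⊇ {¬C, ¬D, ∃s.A, ∃t.(¬D ⊔ ¬A)} (+ ∃-successors)
2. Hence ∃s.A ⊑ ((¬C ⊔ ∃r.C) ⊓ D): not entailed.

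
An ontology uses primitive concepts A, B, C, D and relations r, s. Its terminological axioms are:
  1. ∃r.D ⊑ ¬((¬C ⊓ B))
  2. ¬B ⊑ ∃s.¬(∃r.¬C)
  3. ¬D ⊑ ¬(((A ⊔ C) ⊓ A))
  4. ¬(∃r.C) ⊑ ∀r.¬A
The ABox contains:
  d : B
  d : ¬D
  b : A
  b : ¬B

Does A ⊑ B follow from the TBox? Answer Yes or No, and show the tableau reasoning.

1. A ⊑ B  ⇔  (A ⊓ ¬B) unsat w.r.t. T
   apply at x₀: ¬B⊑∃s.¬(∃r.¬C)
   open: L(x₀) ⊇ {A, D, ¬B, ∀r.¬D, ∃r.C, …} (+ ∃-successors)
2. Hence A ⊑ B: not entailed.

No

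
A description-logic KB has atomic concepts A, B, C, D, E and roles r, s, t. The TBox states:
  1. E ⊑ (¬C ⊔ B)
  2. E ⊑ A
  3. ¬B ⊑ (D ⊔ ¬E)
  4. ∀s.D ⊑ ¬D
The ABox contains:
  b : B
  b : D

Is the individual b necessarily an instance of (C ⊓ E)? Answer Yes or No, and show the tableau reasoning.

No

1. b : (C ⊓ E)?  L(b) = {B, D} ∪ {(¬C ⊔ ¬E)}
   open: L(b) ⊇ {B, D, ¬C, ¬E, ∃s.¬D} (+ ∃-successors) — b ∉ (C ⊓ E) possible
2. Hence b : (C ⊓ E): not entailed.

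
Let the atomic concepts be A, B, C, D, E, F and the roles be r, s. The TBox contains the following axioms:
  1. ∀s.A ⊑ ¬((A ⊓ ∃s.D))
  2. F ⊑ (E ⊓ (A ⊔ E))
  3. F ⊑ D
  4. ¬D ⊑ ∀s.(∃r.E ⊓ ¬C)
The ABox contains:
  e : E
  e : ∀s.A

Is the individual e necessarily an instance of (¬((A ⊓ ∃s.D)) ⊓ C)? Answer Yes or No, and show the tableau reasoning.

1. e : (¬((A ⊓ ∃s.D)) ⊓ C)?  L(e) = {E, ∀s.A} ∪ {((A ⊓ ∃s.D) ⊔ ¬C)}
   apply at e: ∀s.A⊑¬((A ⊓ ∃s.D))
   open: L(e) ⊇ {D, E, ¬A, ¬C, ¬F, …} — e ∉ (¬((A ⊓ ∃s.D)) ⊓ C) possible
2. Hence e : (¬((A ⊓ ∃s.D)) ⊓ C): not entailed.

No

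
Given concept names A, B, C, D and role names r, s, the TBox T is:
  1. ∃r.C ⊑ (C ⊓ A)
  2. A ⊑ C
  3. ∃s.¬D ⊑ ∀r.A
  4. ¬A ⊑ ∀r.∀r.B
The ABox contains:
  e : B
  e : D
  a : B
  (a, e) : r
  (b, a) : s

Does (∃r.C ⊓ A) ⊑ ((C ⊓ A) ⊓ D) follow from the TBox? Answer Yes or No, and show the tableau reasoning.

No

1. (∃r.C ⊓ A) ⊑ ((C ⊓ A) ⊓ D)  ⇔  ((∃r.C ⊓ A) ⊓ ((¬C ⊔ ¬A) ⊔ ¬D)) unsat w.r.t. T
   apply at x₀: ∃r.C⊑(C ⊓ A); A⊑C
   open: L(x₀) ⊇ {A, C, ¬D, ∀s.D, ∃r.C} (+ ∃-successors)
2. Hence (∃r.C ⊓ A) ⊑ ((C ⊓ A) ⊓ D): not entailed.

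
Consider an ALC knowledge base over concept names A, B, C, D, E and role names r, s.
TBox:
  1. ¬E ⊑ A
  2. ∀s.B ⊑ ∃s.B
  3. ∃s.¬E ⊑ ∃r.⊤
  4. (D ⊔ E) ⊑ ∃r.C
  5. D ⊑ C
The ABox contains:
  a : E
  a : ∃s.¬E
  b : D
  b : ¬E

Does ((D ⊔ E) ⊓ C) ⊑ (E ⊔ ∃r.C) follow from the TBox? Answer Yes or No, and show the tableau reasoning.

Yes

1. ((D ⊔ E) ⊓ C) ⊑ (E ⊔ ∃r.C)  ⇔  (((D ⊔ E) ⊓ C) ⊓ (¬E ⊓ ∀r.¬C)) unsat w.r.t. T
   all branches close; clash {E, ¬E} at x₀
2. Hence ((D ⊔ E) ⊓ C) ⊑ (E ⊔ ∃r.C): entailed.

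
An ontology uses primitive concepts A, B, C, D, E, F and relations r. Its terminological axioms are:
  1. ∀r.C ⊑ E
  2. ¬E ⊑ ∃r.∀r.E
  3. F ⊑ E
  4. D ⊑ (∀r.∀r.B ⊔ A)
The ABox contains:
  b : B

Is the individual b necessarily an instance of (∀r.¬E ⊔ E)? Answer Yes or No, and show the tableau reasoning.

1. b : (∀r.¬E ⊔ E)?  L(b) = {B} ∪ {(∃r.E ⊓ ¬E)}
   apply at b: ¬E⊑∃r.∀r.E
   open: L(b) ⊇ {B, ¬D, ¬E, ¬F, ∃r.E, …} (+ ∃-successors) — b ∉ (∀r.¬E ⊔ E) possible
2. Hence b : (∀r.¬E ⊔ E): not entailed.

No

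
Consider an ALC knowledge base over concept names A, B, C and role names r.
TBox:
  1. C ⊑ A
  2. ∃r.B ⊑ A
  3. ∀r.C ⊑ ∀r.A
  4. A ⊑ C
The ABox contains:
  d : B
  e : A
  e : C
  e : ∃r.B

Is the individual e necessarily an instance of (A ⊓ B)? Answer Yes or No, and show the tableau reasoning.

1. e : (A ⊓ B)?  L(e) = {A, C, ∃r.B} ∪ {(¬A ⊔ ¬B)}
   open: L(e) ⊇ {A, C, ¬B, ∃r.B, ∃r.¬C} (+ ∃-successors) — e ∉ (A ⊓ B) possible
2. Hence e : (A ⊓ B): not entailed.

No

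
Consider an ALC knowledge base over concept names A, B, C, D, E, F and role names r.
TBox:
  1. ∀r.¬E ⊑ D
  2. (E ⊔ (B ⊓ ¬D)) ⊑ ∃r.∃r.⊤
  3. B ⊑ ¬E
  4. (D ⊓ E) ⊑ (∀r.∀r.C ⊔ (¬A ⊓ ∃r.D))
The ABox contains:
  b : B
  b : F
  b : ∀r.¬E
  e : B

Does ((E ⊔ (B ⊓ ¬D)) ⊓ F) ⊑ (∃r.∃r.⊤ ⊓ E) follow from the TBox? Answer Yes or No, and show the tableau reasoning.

No

1. ((E ⊔ (B ⊓ ¬D)) ⊓ F) ⊑ (∃r.∃r.⊤ ⊓ E)  ⇔  (((E ⊔ (B ⊓ ¬D)) ⊓ F) ⊓ (∀r.∀r.⊥ ⊔ ¬E)) unsat w.r.t. T
   apply at x₀: (E ⊔ (B ⊓ ¬D))⊑∃r.∃r.⊤
   open: L(x₀) ⊇ {B, F, ¬D, ¬E, ∃r.E, …} (+ ∃-successors)
2. Hence ((E ⊔ (B ⊓ ¬D)) ⊓ F) ⊑ (∃r.∃r.⊤ ⊓ E): not entailed.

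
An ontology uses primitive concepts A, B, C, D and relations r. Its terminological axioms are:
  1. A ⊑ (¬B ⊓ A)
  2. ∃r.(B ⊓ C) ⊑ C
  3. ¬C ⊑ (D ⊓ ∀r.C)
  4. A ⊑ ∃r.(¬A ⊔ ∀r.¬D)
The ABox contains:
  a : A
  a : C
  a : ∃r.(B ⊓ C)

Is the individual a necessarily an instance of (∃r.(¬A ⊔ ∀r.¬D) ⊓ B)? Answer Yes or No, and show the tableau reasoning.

1. a : (∃r.(¬A ⊔ ∀r.¬D) ⊓ B)?  L(a) = {A, C, ∃r.(B ⊓ C)} ∪ {(∀r.(A ⊓ ∃r.D) ⊔ ¬B)}
   apply at a: A⊑(¬B ⊓ A); A⊑∃r.(¬A ⊔ ∀r.¬D)
   open: L(a) ⊇ {A, C, ¬B, ∃r.(B ⊓ C), ∃r.(¬A ⊔ ∀r.¬D)} (+ ∃-successors) — a ∉ (∃r.(¬A ⊔ ∀r.¬D) ⊓ B) possible
2. Hence a : (∃r.(¬A ⊔ ∀r.¬D) ⊓ B): not entailed.

No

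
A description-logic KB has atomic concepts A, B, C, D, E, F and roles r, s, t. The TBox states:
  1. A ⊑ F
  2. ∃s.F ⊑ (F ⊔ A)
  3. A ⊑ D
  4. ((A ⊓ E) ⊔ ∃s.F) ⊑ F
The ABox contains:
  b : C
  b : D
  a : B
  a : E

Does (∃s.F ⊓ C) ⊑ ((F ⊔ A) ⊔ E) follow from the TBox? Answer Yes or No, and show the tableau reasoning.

1. (∃s.F ⊓ C) ⊑ ((F ⊔ A) ⊔ E)  ⇔  ((∃s.F ⊓ C) ⊓ ((¬F ⊓ ¬A) ⊓ ¬E)) unsat w.r.t. T
   all branches close; clash {A, ¬A} at x₀
2. Hence (∃s.F ⊓ C) ⊑ ((F ⊔ A) ⊔ E): entailed.

Yes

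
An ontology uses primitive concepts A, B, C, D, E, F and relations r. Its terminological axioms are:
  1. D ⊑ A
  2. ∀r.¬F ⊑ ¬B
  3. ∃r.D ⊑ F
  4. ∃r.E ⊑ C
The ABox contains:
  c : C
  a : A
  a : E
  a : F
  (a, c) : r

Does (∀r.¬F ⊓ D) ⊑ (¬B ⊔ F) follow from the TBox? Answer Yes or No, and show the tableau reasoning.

Yes

1. (∀r.¬F ⊓ D) ⊑ (¬B ⊔ F)  ⇔  ((∀r.¬F ⊓ D) ⊓ (B ⊓ ¬F)) unsat w.r.t. T
   all branches close; clash {B, ¬B} at x₀
2. Hence (∀r.¬F ⊓ D) ⊑ (¬B ⊔ F): entailed.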